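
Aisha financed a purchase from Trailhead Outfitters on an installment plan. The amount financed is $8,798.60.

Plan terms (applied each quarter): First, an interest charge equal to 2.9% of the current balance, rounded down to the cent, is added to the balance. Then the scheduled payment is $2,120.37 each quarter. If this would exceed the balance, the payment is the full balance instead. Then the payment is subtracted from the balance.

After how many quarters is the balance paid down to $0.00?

5

Quarter 1: $8,798.60 +$255.15 interest = $9,053.75; pay $2,120.37 → $6,933.38
Quarter 2: $6,933.38 +$201.06 interest = $7,134.44; pay $2,120.37 → $5,014.07
Quarter 3: $5,014.07 +$145.40 interest = $5,159.47; pay $2,120.37 → $3,039.10
Quarter 4: $3,039.10 +$88.13 interest = $3,127.23; pay $2,120.37 → $1,006.86
Quarter 5: $1,006.86 +$29.19 interest = $1,036.05; pay $1,036.05 → $0.00
Balance reaches $0.00 in quarter 5.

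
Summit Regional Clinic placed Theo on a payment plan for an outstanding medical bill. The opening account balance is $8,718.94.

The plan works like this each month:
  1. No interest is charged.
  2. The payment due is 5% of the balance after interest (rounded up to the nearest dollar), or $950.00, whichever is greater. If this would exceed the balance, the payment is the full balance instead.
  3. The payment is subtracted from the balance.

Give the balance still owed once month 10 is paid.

$0.00

Month 1: $8,718.94 − $950.00 → $7,768.94
Month 2: $7,768.94 − $950.00 → $6,818.94
Month 3: $6,818.94 − $950.00 → $5,868.94
Month 4: $5,868.94 − $950.00 → $4,918.94
Month 5: $4,918.94 − $950.00 → $3,968.94
Month 6: $3,968.94 − $950.00 → $3,018.94
Month 7: $3,018.94 − $950.00 → $2,068.94
Month 8: $2,068.94 − $950.00 → $1,118.94
Month 9: $1,118.94 − $950.00 → $168.94
Month 10: $168.94 − $168.94 → $0.00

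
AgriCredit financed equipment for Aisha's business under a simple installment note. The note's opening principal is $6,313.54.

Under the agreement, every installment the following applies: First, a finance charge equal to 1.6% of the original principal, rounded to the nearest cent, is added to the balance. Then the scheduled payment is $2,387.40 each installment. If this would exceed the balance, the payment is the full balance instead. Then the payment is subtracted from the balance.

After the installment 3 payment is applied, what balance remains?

Installment 1: opening $6,313.54; interest $101.02 → $6,414.56; payment $2,387.40; balance $4,027.16
Installment 2: opening $4,027.16; interest $101.02 → $4,128.18; payment $2,387.40; balance $1,740.78
Installment 3: opening $1,740.78; interest $101.02 → $1,841.80; payment $1,841.80; balance $0.00

$0.00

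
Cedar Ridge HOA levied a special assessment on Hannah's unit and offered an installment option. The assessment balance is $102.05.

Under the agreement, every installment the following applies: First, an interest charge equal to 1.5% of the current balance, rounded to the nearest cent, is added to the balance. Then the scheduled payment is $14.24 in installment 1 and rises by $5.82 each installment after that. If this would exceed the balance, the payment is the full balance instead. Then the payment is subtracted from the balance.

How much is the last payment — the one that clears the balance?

$15.01

# | Opening | Interest | Payment | End bal
1 | $102.05 | $1.53 | $14.24 | $89.34
2 | $89.34 | $1.34 | $20.06 | $70.62
3 | $70.62 | $1.06 | $25.88 | $45.80
4 | $45.80 | $0.69 | $31.70 | $14.79
5 | $14.79 | $0.22 | $15.01 | $0.00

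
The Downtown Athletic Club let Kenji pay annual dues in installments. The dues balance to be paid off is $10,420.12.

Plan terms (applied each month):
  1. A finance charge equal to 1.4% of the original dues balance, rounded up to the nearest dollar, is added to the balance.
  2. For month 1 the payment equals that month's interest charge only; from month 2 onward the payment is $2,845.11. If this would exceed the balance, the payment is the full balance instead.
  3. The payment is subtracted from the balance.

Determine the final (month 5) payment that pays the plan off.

Month 1: opening $10,420.12; interest $146.00 → $10,566.12; payment $146.00; balance $10,420.12
Month 2: opening $10,420.12; interest $146.00 → $10,566.12; payment $2,845.11; balance $7,721.01
Month 3: opening $7,721.01; interest $146.00 → $7,867.01; payment $2,845.11; balance $5,021.90
Month 4: opening $5,021.90; interest $146.00 → $5,167.90; payment $2,845.11; balance $2,322.79
Month 5: opening $2,322.79; interest $146.00 → $2,468.79; payment $2,468.79; balance $0.00

$2,468.79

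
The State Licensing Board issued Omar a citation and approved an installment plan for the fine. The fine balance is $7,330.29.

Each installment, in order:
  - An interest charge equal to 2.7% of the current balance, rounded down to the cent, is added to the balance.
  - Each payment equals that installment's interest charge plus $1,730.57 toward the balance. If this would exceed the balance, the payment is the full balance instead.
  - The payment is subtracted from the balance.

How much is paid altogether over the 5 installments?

$7,852.60

Installment 1: opening $7,330.29; interest $197.91 → $7,528.20; payment $1,928.48; balance $5,599.72
Installment 2: opening $5,599.72; interest $151.19 → $5,750.91; payment $1,881.76; balance $3,869.15
Installment 3: opening $3,869.15; interest $104.46 → $3,973.61; payment $1,835.03; balance $2,138.58
Installment 4: opening $2,138.58; interest $57.74 → $2,196.32; payment $1,788.31; balance $408.01
Installment 5: opening $408.01; interest $11.01 → $419.02; payment $419.02; balance $0.00
Total paid: $7,852.60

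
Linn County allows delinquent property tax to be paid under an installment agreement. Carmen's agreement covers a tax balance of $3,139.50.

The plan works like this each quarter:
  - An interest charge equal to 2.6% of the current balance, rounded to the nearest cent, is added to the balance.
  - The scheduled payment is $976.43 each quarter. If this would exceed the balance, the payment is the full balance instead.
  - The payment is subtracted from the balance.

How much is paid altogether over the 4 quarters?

$3,323.98

Quarter 1: opening $3,139.50; interest $81.63 → $3,221.13; payment $976.43; balance $2,244.70
Quarter 2: opening $2,244.70; interest $58.36 → $2,303.06; payment $976.43; balance $1,326.63
Quarter 3: opening $1,326.63; interest $34.49 → $1,361.12; payment $976.43; balance $384.69
Quarter 4: opening $384.69; interest $10.00 → $394.69; payment $394.69; balance $0.00
Total paid: $3,323.98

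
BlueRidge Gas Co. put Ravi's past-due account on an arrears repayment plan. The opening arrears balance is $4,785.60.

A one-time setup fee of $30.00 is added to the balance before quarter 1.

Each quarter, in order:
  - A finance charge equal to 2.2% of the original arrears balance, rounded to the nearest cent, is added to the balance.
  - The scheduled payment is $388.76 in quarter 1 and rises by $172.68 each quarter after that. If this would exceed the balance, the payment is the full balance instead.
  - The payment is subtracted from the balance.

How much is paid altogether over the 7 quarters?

Quarter 1: opening $4,815.60; interest $105.28 → $4,920.88; payment $388.76; balance $4,532.12
Quarter 2: opening $4,532.12; interest $105.28 → $4,637.40; payment $561.44; balance $4,075.96
Quarter 3: opening $4,075.96; interest $105.28 → $4,181.24; payment $734.12; balance $3,447.12
Quarter 4: opening $3,447.12; interest $105.28 → $3,552.40; payment $906.80; balance $2,645.60
Quarter 5: opening $2,645.60; interest $105.28 → $2,750.88; payment $1,079.48; balance $1,671.40
Quarter 6: opening $1,671.40; interest $105.28 → $1,776.68; payment $1,252.16; balance $524.52
Quarter 7: opening $524.52; interest $105.28 → $629.80; payment $629.80; balance $0.00
Total paid: $5,552.56

$5,552.56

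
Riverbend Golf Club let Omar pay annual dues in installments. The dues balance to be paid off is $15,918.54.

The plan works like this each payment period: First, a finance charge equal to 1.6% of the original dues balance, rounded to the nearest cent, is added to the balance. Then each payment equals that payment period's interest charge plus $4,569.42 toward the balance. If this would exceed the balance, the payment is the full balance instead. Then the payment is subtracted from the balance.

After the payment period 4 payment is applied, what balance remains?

$0.00

# | Opening | Interest | Payment | End bal
1 | $15,918.54 | $254.70 | $4,824.12 | $11,349.12
2 | $11,349.12 | $254.70 | $4,824.12 | $6,779.70
3 | $6,779.70 | $254.70 | $4,824.12 | $2,210.28
4 | $2,210.28 | $254.70 | $2,464.98 | $0.00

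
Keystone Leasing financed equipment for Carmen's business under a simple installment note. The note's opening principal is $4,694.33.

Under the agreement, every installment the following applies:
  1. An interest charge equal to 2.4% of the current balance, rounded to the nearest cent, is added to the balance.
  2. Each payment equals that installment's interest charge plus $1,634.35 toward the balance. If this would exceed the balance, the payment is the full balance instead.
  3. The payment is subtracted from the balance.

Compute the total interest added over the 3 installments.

$220.32

Installment 1: opening $4,694.33; interest $112.66 → $4,806.99; payment $1,747.01; balance $3,059.98
Installment 2: opening $3,059.98; interest $73.44 → $3,133.42; payment $1,707.79; balance $1,425.63
Installment 3: opening $1,425.63; interest $34.22 → $1,459.85; payment $1,459.85; balance $0.00
Total interest: $112.66 + $73.44 + $34.22 = $220.32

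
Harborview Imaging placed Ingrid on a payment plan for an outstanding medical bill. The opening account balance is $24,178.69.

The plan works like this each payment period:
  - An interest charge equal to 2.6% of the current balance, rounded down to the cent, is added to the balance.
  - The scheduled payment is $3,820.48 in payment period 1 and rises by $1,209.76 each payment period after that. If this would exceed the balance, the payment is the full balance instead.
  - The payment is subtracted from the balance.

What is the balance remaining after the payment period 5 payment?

$0.00

Payment period 1: $24,178.69 +$628.64 interest = $24,807.33; pay $3,820.48 → $20,986.85
Payment period 2: $20,986.85 +$545.65 interest = $21,532.50; pay $5,030.24 → $16,502.26
Payment period 3: $16,502.26 +$429.05 interest = $16,931.31; pay $6,240.00 → $10,691.31
Payment period 4: $10,691.31 +$277.97 interest = $10,969.28; pay $7,449.76 → $3,519.52
Payment period 5: $3,519.52 +$91.50 interest = $3,611.02; pay $3,611.02 → $0.00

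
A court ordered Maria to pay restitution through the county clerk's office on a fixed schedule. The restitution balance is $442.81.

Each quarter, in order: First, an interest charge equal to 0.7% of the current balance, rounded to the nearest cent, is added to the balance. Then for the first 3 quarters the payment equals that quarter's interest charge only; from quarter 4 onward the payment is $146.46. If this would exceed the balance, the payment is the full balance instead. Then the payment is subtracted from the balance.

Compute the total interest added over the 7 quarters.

$15.66

Quarter 1: opening $442.81; interest $3.10 → $445.91; payment $3.10; balance $442.81
Quarter 2: opening $442.81; interest $3.10 → $445.91; payment $3.10; balance $442.81
Quarter 3: opening $442.81; interest $3.10 → $445.91; payment $3.10; balance $442.81
Quarter 4: opening $442.81; interest $3.10 → $445.91; payment $146.46; balance $299.45
Quarter 5: opening $299.45; interest $2.10 → $301.55; payment $146.46; balance $155.09
Quarter 6: opening $155.09; interest $1.09 → $156.18; payment $146.46; balance $9.72
Quarter 7: opening $9.72; interest $0.07 → $9.79; payment $9.79; balance $0.00
Total interest: $3.10 + $3.10 + $3.10 + $3.10 + $2.10 + $1.09 + $0.07 = $15.66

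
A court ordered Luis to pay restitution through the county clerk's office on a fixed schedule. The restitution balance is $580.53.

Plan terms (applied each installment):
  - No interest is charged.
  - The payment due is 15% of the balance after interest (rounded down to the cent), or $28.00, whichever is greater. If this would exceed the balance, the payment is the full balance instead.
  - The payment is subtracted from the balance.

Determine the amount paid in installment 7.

$32.84

Installment 1: opening $580.53; payment $87.07; balance $493.46
Installment 2: opening $493.46; payment $74.01; balance $419.45
Installment 3: opening $419.45; payment $62.91; balance $356.54
Installment 4: opening $356.54; payment $53.48; balance $303.06
Installment 5: opening $303.06; payment $45.45; balance $257.61
Installment 6: opening $257.61; payment $38.64; balance $218.97
Installment 7: opening $218.97; payment $32.84; balance $186.13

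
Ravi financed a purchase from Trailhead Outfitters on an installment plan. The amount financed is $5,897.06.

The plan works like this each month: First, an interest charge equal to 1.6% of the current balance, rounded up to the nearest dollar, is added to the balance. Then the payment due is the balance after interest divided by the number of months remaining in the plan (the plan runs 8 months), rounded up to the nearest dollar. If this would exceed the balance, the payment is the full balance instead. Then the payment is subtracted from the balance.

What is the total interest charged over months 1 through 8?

Month 1: opening $5,897.06; interest $95.00 → $5,992.06; payment $750.00; balance $5,242.06
Month 2: opening $5,242.06; interest $84.00 → $5,326.06; payment $761.00; balance $4,565.06
Month 3: opening $4,565.06; interest $74.00 → $4,639.06; payment $774.00; balance $3,865.06
Month 4: opening $3,865.06; interest $62.00 → $3,927.06; payment $786.00; balance $3,141.06
Month 5: opening $3,141.06; interest $51.00 → $3,192.06; payment $799.00; balance $2,393.06
Month 6: opening $2,393.06; interest $39.00 → $2,432.06; payment $811.00; balance $1,621.06
Month 7: opening $1,621.06; interest $26.00 → $1,647.06; payment $824.00; balance $823.06
Month 8: opening $823.06; interest $14.00 → $837.06; payment $837.06; balance $0.00
Total interest: $95.00 + $84.00 + $74.00 + $62.00 + $51.00 + $39.00 + $26.00 + $14.00 = $445.00

$445.00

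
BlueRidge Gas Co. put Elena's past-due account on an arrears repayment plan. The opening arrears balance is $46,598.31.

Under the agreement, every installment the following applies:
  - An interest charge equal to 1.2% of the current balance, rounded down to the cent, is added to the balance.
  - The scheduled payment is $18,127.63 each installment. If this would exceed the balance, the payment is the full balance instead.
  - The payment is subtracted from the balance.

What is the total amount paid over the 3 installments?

$47,640.83

# | Opening | Interest | Payment | End bal
1 | $46,598.31 | $559.17 | $18,127.63 | $29,029.85
2 | $29,029.85 | $348.35 | $18,127.63 | $11,250.57
3 | $11,250.57 | $135.00 | $11,385.57 | $0.00
Total paid: $47,640.83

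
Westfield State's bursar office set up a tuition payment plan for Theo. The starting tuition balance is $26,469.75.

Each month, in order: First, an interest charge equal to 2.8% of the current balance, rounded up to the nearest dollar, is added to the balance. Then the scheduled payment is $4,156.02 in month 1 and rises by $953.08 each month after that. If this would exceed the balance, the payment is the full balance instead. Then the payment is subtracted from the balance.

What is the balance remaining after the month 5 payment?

Month 1: $26,469.75 +$742.00 interest = $27,211.75; pay $4,156.02 → $23,055.73
Month 2: $23,055.73 +$646.00 interest = $23,701.73; pay $5,109.10 → $18,592.63
Month 3: $18,592.63 +$521.00 interest = $19,113.63; pay $6,062.18 → $13,051.45
Month 4: $13,051.45 +$366.00 interest = $13,417.45; pay $7,015.26 → $6,402.19
Month 5: $6,402.19 +$180.00 interest = $6,582.19; pay $6,582.19 → $0.00

$0.00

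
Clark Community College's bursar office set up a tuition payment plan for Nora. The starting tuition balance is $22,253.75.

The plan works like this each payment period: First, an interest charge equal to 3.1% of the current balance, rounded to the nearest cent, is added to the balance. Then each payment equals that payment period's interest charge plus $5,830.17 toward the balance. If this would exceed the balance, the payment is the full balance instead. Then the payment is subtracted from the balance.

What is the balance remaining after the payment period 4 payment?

# | Opening | Interest | Payment | End bal
1 | $22,253.75 | $689.87 | $6,520.04 | $16,423.58
2 | $16,423.58 | $509.13 | $6,339.30 | $10,593.41
3 | $10,593.41 | $328.40 | $6,158.57 | $4,763.24
4 | $4,763.24 | $147.66 | $4,910.90 | $0.00

$0.00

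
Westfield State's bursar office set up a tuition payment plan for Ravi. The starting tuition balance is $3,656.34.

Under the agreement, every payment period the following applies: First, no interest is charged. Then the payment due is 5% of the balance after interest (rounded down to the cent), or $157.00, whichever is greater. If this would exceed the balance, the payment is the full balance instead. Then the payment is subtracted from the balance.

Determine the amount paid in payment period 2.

Payment period 1: opening $3,656.34; payment $182.81; balance $3,473.53
Payment period 2: opening $3,473.53; payment $173.67; balance $3,299.86

$173.67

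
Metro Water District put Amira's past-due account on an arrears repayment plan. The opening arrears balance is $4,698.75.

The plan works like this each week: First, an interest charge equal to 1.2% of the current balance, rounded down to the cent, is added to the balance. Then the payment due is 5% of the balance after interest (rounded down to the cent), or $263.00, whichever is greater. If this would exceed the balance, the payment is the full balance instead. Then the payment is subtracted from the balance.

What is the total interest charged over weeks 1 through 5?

$256.80

Week 1: opening $4,698.75; interest $56.38 → $4,755.13; payment $263.00; balance $4,492.13
Week 2: opening $4,492.13; interest $53.90 → $4,546.03; payment $263.00; balance $4,283.03
Week 3: opening $4,283.03; interest $51.39 → $4,334.42; payment $263.00; balance $4,071.42
Week 4: opening $4,071.42; interest $48.85 → $4,120.27; payment $263.00; balance $3,857.27
Week 5: opening $3,857.27; interest $46.28 → $3,903.55; payment $263.00; balance $3,640.55
Total interest: $56.38 + $53.90 + $51.39 + $48.85 + $46.28 = $256.80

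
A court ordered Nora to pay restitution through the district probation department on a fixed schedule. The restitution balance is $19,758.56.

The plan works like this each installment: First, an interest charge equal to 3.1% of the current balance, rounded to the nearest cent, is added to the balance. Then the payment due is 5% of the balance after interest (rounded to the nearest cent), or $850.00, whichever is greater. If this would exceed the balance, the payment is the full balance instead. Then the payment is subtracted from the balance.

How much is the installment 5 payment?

# | Opening | Interest | Payment | End bal
1 | $19,758.56 | $612.52 | $1,018.55 | $19,352.53
2 | $19,352.53 | $599.93 | $997.62 | $18,954.84
3 | $18,954.84 | $587.60 | $977.12 | $18,565.32
4 | $18,565.32 | $575.52 | $957.04 | $18,183.80
5 | $18,183.80 | $563.70 | $937.38 | $17,810.12

$937.38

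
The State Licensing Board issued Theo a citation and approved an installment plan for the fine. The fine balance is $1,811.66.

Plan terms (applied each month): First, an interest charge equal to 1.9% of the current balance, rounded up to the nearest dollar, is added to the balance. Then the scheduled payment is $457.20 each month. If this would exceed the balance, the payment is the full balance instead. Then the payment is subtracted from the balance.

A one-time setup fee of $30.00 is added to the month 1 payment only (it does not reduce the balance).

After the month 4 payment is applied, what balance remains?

Month 1: $1,811.66 +$35.00 interest = $1,846.66; pay $457.20 (+ $30.00 fee) → $1,389.46
Month 2: $1,389.46 +$27.00 interest = $1,416.46; pay $457.20 → $959.26
Month 3: $959.26 +$19.00 interest = $978.26; pay $457.20 → $521.06
Month 4: $521.06 +$10.00 interest = $531.06; pay $457.20 → $73.86

$73.86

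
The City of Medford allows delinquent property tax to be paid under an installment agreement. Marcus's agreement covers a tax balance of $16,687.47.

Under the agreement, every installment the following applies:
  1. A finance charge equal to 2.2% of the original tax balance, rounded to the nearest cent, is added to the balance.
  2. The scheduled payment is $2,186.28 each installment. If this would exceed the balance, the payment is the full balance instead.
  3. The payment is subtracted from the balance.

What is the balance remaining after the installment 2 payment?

Installment 1: $16,687.47 +$367.12 interest = $17,054.59; pay $2,186.28 → $14,868.31
Installment 2: $14,868.31 +$367.12 interest = $15,235.43; pay $2,186.28 → $13,049.15

$13,049.15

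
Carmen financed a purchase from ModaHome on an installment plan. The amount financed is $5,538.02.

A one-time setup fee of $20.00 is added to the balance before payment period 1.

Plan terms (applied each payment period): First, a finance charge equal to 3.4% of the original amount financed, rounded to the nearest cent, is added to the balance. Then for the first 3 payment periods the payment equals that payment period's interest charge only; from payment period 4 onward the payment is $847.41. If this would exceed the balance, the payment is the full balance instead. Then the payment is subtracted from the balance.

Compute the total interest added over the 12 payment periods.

$2,259.48

# | Opening | Interest | Payment | End bal
1 | $5,558.02 | $188.29 | $188.29 | $5,558.02
2 | $5,558.02 | $188.29 | $188.29 | $5,558.02
3 | $5,558.02 | $188.29 | $188.29 | $5,558.02
4 | $5,558.02 | $188.29 | $847.41 | $4,898.90
5 | $4,898.90 | $188.29 | $847.41 | $4,239.78
6 | $4,239.78 | $188.29 | $847.41 | $3,580.66
7 | $3,580.66 | $188.29 | $847.41 | $2,921.54
8 | $2,921.54 | $188.29 | $847.41 | $2,262.42
9 | $2,262.42 | $188.29 | $847.41 | $1,603.30
10 | $1,603.30 | $188.29 | $847.41 | $944.18
11 | $944.18 | $188.29 | $847.41 | $285.06
12 | $285.06 | $188.29 | $473.35 | $0.00
Total interest: $188.29 + $188.29 + $188.29 + $188.29 + $188.29 + $188.29 + $188.29 + $188.29 + $188.29 + $188.29 + $188.29 + $188.29 = $2,259.48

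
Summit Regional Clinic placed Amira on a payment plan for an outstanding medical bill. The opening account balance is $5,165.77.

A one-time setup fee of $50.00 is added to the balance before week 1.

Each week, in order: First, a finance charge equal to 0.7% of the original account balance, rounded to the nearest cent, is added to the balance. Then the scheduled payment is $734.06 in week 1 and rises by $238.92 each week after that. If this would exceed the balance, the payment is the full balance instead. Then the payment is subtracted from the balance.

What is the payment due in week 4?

$1,450.82

# | Opening | Interest | Payment | End bal
1 | $5,215.77 | $36.16 | $734.06 | $4,517.87
2 | $4,517.87 | $36.16 | $972.98 | $3,581.05
3 | $3,581.05 | $36.16 | $1,211.90 | $2,405.31
4 | $2,405.31 | $36.16 | $1,450.82 | $990.65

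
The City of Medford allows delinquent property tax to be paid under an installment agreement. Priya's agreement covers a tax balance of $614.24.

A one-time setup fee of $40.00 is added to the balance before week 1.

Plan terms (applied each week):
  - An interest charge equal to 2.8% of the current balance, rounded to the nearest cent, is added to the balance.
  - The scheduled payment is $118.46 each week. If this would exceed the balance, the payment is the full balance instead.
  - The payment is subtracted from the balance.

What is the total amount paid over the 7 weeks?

# | Opening | Interest | Payment | End bal
1 | $654.24 | $18.32 | $118.46 | $554.10
2 | $554.10 | $15.51 | $118.46 | $451.15
3 | $451.15 | $12.63 | $118.46 | $345.32
4 | $345.32 | $9.67 | $118.46 | $236.53
5 | $236.53 | $6.62 | $118.46 | $124.69
6 | $124.69 | $3.49 | $118.46 | $9.72
7 | $9.72 | $0.27 | $9.99 | $0.00
Total paid: $720.75

$720.75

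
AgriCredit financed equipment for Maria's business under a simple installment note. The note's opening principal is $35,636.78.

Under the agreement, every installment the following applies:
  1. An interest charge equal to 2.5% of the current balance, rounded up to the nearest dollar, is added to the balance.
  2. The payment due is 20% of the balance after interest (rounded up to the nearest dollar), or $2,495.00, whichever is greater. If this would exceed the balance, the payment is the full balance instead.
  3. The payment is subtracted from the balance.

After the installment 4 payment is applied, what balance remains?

Installment 1: $35,636.78 +$891.00 interest = $36,527.78; pay $7,306.00 → $29,221.78
Installment 2: $29,221.78 +$731.00 interest = $29,952.78; pay $5,991.00 → $23,961.78
Installment 3: $23,961.78 +$600.00 interest = $24,561.78; pay $4,913.00 → $19,648.78
Installment 4: $19,648.78 +$492.00 interest = $20,140.78; pay $4,029.00 → $16,111.78

$16,111.78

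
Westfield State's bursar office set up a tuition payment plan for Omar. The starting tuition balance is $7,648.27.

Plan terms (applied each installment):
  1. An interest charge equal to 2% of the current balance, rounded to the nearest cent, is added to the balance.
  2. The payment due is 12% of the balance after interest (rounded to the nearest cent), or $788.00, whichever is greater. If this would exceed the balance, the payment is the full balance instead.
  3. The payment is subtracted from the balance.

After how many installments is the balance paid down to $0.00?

# | Opening | Interest | Payment | End bal
1 | $7,648.27 | $152.97 | $936.15 | $6,865.09
2 | $6,865.09 | $137.30 | $840.29 | $6,162.10
3 | $6,162.10 | $123.24 | $788.00 | $5,497.34
4 | $5,497.34 | $109.95 | $788.00 | $4,819.29
5 | $4,819.29 | $96.39 | $788.00 | $4,127.68
6 | $4,127.68 | $82.55 | $788.00 | $3,422.23
7 | $3,422.23 | $68.44 | $788.00 | $2,702.67
8 | $2,702.67 | $54.05 | $788.00 | $1,968.72
9 | $1,968.72 | $39.37 | $788.00 | $1,220.09
10 | $1,220.09 | $24.40 | $788.00 | $456.49
11 | $456.49 | $9.13 | $465.62 | $0.00
Balance reaches $0.00 in installment 11.

11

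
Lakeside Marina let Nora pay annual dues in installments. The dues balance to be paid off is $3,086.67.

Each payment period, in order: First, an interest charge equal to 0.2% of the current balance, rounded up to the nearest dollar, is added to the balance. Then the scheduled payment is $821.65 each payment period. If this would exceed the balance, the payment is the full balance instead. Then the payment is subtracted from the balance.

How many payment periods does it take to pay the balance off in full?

4

Payment period 1: opening $3,086.67; interest $7.00 → $3,093.67; payment $821.65; balance $2,272.02
Payment period 2: opening $2,272.02; interest $5.00 → $2,277.02; payment $821.65; balance $1,455.37
Payment period 3: opening $1,455.37; interest $3.00 → $1,458.37; payment $821.65; balance $636.72
Payment period 4: opening $636.72; interest $2.00 → $638.72; payment $638.72; balance $0.00
Balance reaches $0.00 in payment period 4.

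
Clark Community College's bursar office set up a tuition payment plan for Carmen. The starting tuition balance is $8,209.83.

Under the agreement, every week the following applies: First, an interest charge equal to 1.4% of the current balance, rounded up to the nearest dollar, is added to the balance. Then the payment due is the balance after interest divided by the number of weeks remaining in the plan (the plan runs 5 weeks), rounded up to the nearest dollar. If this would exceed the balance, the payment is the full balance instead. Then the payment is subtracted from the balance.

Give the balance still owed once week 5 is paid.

Week 1: opening $8,209.83; interest $115.00 → $8,324.83; payment $1,665.00; balance $6,659.83
Week 2: opening $6,659.83; interest $94.00 → $6,753.83; payment $1,689.00; balance $5,064.83
Week 3: opening $5,064.83; interest $71.00 → $5,135.83; payment $1,712.00; balance $3,423.83
Week 4: opening $3,423.83; interest $48.00 → $3,471.83; payment $1,736.00; balance $1,735.83
Week 5: opening $1,735.83; interest $25.00 → $1,760.83; payment $1,760.83; balance $0.00

$0.00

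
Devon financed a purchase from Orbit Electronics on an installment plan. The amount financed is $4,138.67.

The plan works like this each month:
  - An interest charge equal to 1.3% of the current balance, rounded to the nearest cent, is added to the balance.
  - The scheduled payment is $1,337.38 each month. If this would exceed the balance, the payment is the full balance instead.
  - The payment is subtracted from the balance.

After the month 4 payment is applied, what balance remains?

$0.00

Month 1: opening $4,138.67; interest $53.80 → $4,192.47; payment $1,337.38; balance $2,855.09
Month 2: opening $2,855.09; interest $37.12 → $2,892.21; payment $1,337.38; balance $1,554.83
Month 3: opening $1,554.83; interest $20.21 → $1,575.04; payment $1,337.38; balance $237.66
Month 4: opening $237.66; interest $3.09 → $240.75; payment $240.75; balance $0.00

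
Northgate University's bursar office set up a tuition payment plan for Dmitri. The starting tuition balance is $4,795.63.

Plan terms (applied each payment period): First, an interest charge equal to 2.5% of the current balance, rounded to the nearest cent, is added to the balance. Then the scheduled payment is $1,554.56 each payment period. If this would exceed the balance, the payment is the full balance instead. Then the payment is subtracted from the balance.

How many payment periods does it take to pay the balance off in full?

4

Payment period 1: $4,795.63 +$119.89 interest = $4,915.52; pay $1,554.56 → $3,360.96
Payment period 2: $3,360.96 +$84.02 interest = $3,444.98; pay $1,554.56 → $1,890.42
Payment period 3: $1,890.42 +$47.26 interest = $1,937.68; pay $1,554.56 → $383.12
Payment period 4: $383.12 +$9.58 interest = $392.70; pay $392.70 → $0.00
Balance reaches $0.00 in payment period 4.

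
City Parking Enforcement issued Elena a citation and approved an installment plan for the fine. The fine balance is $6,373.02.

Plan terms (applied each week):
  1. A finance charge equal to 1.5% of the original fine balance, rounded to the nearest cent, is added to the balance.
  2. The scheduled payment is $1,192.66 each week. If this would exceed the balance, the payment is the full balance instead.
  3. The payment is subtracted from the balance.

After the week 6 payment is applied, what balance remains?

# | Opening | Interest | Payment | End bal
1 | $6,373.02 | $95.60 | $1,192.66 | $5,275.96
2 | $5,275.96 | $95.60 | $1,192.66 | $4,178.90
3 | $4,178.90 | $95.60 | $1,192.66 | $3,081.84
4 | $3,081.84 | $95.60 | $1,192.66 | $1,984.78
5 | $1,984.78 | $95.60 | $1,192.66 | $887.72
6 | $887.72 | $95.60 | $983.32 | $0.00

$0.00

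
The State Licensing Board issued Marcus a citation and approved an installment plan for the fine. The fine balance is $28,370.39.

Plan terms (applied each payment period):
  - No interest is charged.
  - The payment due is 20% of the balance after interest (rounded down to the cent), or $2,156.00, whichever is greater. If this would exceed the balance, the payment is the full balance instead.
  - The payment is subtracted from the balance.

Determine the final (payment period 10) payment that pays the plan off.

$672.42

# | Opening | Payment | End bal
1 | $28,370.39 | $5,674.07 | $22,696.32
2 | $22,696.32 | $4,539.26 | $18,157.06
3 | $18,157.06 | $3,631.41 | $14,525.65
4 | $14,525.65 | $2,905.13 | $11,620.52
5 | $11,620.52 | $2,324.10 | $9,296.42
6 | $9,296.42 | $2,156.00 | $7,140.42
7 | $7,140.42 | $2,156.00 | $4,984.42
8 | $4,984.42 | $2,156.00 | $2,828.42
9 | $2,828.42 | $2,156.00 | $672.42
10 | $672.42 | $672.42 | $0.00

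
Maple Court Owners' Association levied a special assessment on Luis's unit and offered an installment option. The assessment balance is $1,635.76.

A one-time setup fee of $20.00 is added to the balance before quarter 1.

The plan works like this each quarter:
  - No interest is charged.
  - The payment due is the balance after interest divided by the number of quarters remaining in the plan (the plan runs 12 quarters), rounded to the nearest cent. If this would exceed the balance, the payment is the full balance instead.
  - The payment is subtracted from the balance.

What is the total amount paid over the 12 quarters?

$1,655.76

# | Opening | Payment | End bal
1 | $1,655.76 | $137.98 | $1,517.78
2 | $1,517.78 | $137.98 | $1,379.80
3 | $1,379.80 | $137.98 | $1,241.82
4 | $1,241.82 | $137.98 | $1,103.84
5 | $1,103.84 | $137.98 | $965.86
6 | $965.86 | $137.98 | $827.88
7 | $827.88 | $137.98 | $689.90
8 | $689.90 | $137.98 | $551.92
9 | $551.92 | $137.98 | $413.94
10 | $413.94 | $137.98 | $275.96
11 | $275.96 | $137.98 | $137.98
12 | $137.98 | $137.98 | $0.00
Total paid: $1,655.76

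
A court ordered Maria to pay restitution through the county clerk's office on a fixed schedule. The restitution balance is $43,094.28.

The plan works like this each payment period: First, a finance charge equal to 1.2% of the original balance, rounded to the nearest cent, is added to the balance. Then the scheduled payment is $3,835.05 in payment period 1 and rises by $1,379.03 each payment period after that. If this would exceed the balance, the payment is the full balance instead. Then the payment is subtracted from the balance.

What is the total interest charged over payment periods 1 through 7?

Payment period 1: opening $43,094.28; interest $517.13 → $43,611.41; payment $3,835.05; balance $39,776.36
Payment period 2: opening $39,776.36; interest $517.13 → $40,293.49; payment $5,214.08; balance $35,079.41
Payment period 3: opening $35,079.41; interest $517.13 → $35,596.54; payment $6,593.11; balance $29,003.43
Payment period 4: opening $29,003.43; interest $517.13 → $29,520.56; payment $7,972.14; balance $21,548.42
Payment period 5: opening $21,548.42; interest $517.13 → $22,065.55; payment $9,351.17; balance $12,714.38
Payment period 6: opening $12,714.38; interest $517.13 → $13,231.51; payment $10,730.20; balance $2,501.31
Payment period 7: opening $2,501.31; interest $517.13 → $3,018.44; payment $3,018.44; balance $0.00
Total interest: $517.13 + $517.13 + $517.13 + $517.13 + $517.13 + $517.13 + $517.13 = $3,619.91

$3,619.91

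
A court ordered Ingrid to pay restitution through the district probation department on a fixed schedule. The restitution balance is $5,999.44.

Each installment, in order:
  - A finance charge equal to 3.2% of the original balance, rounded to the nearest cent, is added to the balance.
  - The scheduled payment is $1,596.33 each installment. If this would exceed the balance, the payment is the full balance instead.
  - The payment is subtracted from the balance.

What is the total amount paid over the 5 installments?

Installment 1: $5,999.44 +$191.98 interest = $6,191.42; pay $1,596.33 → $4,595.09
Installment 2: $4,595.09 +$191.98 interest = $4,787.07; pay $1,596.33 → $3,190.74
Installment 3: $3,190.74 +$191.98 interest = $3,382.72; pay $1,596.33 → $1,786.39
Installment 4: $1,786.39 +$191.98 interest = $1,978.37; pay $1,596.33 → $382.04
Installment 5: $382.04 +$191.98 interest = $574.02; pay $574.02 → $0.00
Total paid: $6,959.34

$6,959.34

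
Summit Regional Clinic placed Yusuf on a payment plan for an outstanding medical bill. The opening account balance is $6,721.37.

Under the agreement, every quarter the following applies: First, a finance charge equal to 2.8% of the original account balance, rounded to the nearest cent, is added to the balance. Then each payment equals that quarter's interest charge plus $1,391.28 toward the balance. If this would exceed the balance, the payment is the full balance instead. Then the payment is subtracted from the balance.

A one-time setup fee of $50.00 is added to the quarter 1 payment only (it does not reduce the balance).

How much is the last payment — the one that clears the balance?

Quarter 1: $6,721.37 +$188.20 interest = $6,909.57; pay $1,579.48 (+ $50.00 fee) → $5,330.09
Quarter 2: $5,330.09 +$188.20 interest = $5,518.29; pay $1,579.48 → $3,938.81
Quarter 3: $3,938.81 +$188.20 interest = $4,127.01; pay $1,579.48 → $2,547.53
Quarter 4: $2,547.53 +$188.20 interest = $2,735.73; pay $1,579.48 → $1,156.25
Quarter 5: $1,156.25 +$188.20 interest = $1,344.45; pay $1,344.45 → $0.00

$1,344.45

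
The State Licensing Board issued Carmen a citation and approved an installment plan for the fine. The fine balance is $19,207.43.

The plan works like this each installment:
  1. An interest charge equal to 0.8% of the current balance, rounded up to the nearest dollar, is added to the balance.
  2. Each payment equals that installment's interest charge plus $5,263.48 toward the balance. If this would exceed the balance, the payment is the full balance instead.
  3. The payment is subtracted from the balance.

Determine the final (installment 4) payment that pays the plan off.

$3,444.99

Installment 1: $19,207.43 +$154.00 interest = $19,361.43; pay $5,417.48 → $13,943.95
Installment 2: $13,943.95 +$112.00 interest = $14,055.95; pay $5,375.48 → $8,680.47
Installment 3: $8,680.47 +$70.00 interest = $8,750.47; pay $5,333.48 → $3,416.99
Installment 4: $3,416.99 +$28.00 interest = $3,444.99; pay $3,444.99 → $0.00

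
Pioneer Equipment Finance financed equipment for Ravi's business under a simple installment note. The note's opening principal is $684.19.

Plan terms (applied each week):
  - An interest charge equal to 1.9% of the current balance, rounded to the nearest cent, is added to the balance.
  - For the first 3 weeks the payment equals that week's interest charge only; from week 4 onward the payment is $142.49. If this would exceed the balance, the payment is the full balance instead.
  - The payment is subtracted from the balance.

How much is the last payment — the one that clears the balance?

$11.88

# | Opening | Interest | Payment | End bal
1 | $684.19 | $13.00 | $13.00 | $684.19
2 | $684.19 | $13.00 | $13.00 | $684.19
3 | $684.19 | $13.00 | $13.00 | $684.19
4 | $684.19 | $13.00 | $142.49 | $554.70
5 | $554.70 | $10.54 | $142.49 | $422.75
6 | $422.75 | $8.03 | $142.49 | $288.29
7 | $288.29 | $5.48 | $142.49 | $151.28
8 | $151.28 | $2.87 | $142.49 | $11.66
9 | $11.66 | $0.22 | $11.88 | $0.00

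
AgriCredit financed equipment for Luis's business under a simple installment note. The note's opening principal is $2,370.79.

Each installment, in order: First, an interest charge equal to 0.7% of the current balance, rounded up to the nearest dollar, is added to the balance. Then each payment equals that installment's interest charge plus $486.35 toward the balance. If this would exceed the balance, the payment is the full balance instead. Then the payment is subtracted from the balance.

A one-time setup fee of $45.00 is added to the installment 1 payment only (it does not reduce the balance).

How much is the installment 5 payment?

Installment 1: opening $2,370.79; interest $17.00 → $2,387.79; payment $503.35 (+ $45.00 fee); balance $1,884.44
Installment 2: opening $1,884.44; interest $14.00 → $1,898.44; payment $500.35; balance $1,398.09
Installment 3: opening $1,398.09; interest $10.00 → $1,408.09; payment $496.35; balance $911.74
Installment 4: opening $911.74; interest $7.00 → $918.74; payment $493.35; balance $425.39
Installment 5: opening $425.39; interest $3.00 → $428.39; payment $428.39; balance $0.00

$428.39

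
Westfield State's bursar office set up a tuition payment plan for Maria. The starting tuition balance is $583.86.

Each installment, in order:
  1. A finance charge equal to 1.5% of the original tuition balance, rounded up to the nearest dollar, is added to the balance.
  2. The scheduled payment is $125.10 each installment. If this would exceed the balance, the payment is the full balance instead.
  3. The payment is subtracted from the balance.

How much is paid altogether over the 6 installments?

Installment 1: $583.86 +$9.00 interest = $592.86; pay $125.10 → $467.76
Installment 2: $467.76 +$9.00 interest = $476.76; pay $125.10 → $351.66
Installment 3: $351.66 +$9.00 interest = $360.66; pay $125.10 → $235.56
Installment 4: $235.56 +$9.00 interest = $244.56; pay $125.10 → $119.46
Installment 5: $119.46 +$9.00 interest = $128.46; pay $125.10 → $3.36
Installment 6: $3.36 +$9.00 interest = $12.36; pay $12.36 → $0.00
Total paid: $637.86

$637.86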